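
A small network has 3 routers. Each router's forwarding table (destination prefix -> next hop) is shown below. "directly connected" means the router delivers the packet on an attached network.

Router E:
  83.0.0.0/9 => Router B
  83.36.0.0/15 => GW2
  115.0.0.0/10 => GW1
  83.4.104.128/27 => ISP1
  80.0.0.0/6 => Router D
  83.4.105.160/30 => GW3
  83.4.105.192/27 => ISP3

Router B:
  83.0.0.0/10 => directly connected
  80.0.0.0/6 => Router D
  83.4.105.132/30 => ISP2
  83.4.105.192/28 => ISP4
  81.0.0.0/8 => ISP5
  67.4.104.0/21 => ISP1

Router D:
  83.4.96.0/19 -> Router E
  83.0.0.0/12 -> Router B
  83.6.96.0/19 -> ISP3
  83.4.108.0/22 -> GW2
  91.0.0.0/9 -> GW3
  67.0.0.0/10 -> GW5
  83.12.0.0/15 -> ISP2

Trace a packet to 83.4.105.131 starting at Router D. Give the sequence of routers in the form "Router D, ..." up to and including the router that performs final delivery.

At Router D: longest match for 83.4.105.131 is 83.4.96.0/19 -> Router E
At Router E: longest match for 83.4.105.131 is 83.0.0.0/9 -> Router B
At Router B: longest match for 83.4.105.131 is 83.0.0.0/10 -> directly connected

Router D, Router E, Router B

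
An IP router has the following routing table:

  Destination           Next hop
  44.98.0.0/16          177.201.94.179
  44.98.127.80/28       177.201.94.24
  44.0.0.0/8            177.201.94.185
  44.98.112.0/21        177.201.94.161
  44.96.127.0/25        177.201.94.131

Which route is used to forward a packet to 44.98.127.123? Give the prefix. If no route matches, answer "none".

Entries matching 44.98.127.123:
  44.0.0.0/8 (44.0.0.0 - 44.255.255.255)
  44.98.0.0/16 (44.98.0.0 - 44.98.255.255)
Most specific is 44.98.0.0/16.

44.98.0.0/16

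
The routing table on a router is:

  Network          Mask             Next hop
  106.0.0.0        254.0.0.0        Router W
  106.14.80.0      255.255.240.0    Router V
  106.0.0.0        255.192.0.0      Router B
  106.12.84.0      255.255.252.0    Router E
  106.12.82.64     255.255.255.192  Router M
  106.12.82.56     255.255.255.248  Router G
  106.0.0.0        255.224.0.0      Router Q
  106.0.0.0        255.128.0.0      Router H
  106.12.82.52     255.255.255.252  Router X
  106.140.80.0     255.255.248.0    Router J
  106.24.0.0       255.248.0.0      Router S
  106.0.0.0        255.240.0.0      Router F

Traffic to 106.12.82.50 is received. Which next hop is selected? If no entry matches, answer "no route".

Routes whose prefix contains 106.12.82.50:
  106.0.0.0/7 (106.0.0.0 - 107.255.255.255) -> Router W
  106.0.0.0/9 (106.0.0.0 - 106.127.255.255) -> Router H
  106.0.0.0/10 (106.0.0.0 - 106.63.255.255) -> Router B
  106.0.0.0/11 (106.0.0.0 - 106.31.255.255) -> Router Q
  106.0.0.0/12 (106.0.0.0 - 106.15.255.255) -> Router F
More-specific entries that do NOT match:
  106.12.82.52/30 (106.12.82.52 - 106.12.82.55) does not contain 106.12.82.50
  106.12.82.56/29 (106.12.82.56 - 106.12.82.63) does not contain 106.12.82.50
  106.12.82.64/26 (106.12.82.64 - 106.12.82.127) does not contain 106.12.82.50
  106.12.84.0/22 (106.12.84.0 - 106.12.87.255) does not contain 106.12.82.50
  106.140.80.0/21 (106.140.80.0 - 106.140.87.255) does not contain 106.12.82.50
  106.14.80.0/20 (106.14.80.0 - 106.14.95.255) does not contain 106.12.82.50
  106.24.0.0/13 (106.24.0.0 - 106.31.255.255) does not contain 106.12.82.50
Longest matching prefix is /12 -> next hop Router F.

Router F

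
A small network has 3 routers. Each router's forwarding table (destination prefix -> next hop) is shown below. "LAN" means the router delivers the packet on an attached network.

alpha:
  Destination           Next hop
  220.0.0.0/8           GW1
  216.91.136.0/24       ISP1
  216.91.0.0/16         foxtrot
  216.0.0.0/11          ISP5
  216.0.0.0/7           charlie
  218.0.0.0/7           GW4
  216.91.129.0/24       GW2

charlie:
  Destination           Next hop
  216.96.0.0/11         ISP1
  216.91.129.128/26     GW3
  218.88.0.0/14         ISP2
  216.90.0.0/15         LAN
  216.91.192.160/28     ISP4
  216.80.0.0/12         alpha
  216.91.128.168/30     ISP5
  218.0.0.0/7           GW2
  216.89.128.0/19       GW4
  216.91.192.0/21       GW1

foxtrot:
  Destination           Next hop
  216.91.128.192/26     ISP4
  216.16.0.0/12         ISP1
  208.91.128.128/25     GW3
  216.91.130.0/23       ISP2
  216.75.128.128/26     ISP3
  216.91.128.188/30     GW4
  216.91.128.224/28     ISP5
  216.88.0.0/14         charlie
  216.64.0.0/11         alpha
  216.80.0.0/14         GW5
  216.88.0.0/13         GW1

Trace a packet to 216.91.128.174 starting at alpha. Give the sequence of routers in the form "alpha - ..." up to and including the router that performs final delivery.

alpha - foxtrot - charlie

At alpha: longest match for 216.91.128.174 is 216.91.0.0/16 -> foxtrot
At foxtrot: longest match for 216.91.128.174 is 216.88.0.0/14 -> charlie
At charlie: longest match for 216.91.128.174 is 216.90.0.0/15 -> LAN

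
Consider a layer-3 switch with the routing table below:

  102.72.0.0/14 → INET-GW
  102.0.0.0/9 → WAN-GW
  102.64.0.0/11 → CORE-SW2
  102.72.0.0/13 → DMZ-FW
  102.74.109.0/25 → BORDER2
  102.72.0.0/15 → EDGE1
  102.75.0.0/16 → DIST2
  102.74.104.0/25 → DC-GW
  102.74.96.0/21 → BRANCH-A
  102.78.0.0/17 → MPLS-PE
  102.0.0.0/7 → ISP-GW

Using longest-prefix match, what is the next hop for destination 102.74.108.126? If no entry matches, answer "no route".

INET-GW

Routes whose prefix contains 102.74.108.126:
  102.0.0.0/7 (102.0.0.0 - 103.255.255.255) -> ISP-GW
  102.0.0.0/9 (102.0.0.0 - 102.127.255.255) -> WAN-GW
  102.64.0.0/11 (102.64.0.0 - 102.95.255.255) -> CORE-SW2
  102.72.0.0/13 (102.72.0.0 - 102.79.255.255) -> DMZ-FW
  102.72.0.0/14 (102.72.0.0 - 102.75.255.255) -> INET-GW
More-specific entries that do NOT match:
  102.74.109.0/25 (102.74.109.0 - 102.74.109.127) does not contain 102.74.108.126
  102.74.104.0/25 (102.74.104.0 - 102.74.104.127) does not contain 102.74.108.126
  102.74.96.0/21 (102.74.96.0 - 102.74.103.255) does not contain 102.74.108.126
  102.78.0.0/17 (102.78.0.0 - 102.78.127.255) does not contain 102.74.108.126
  102.75.0.0/16 (102.75.0.0 - 102.75.255.255) does not contain 102.74.108.126
  102.72.0.0/15 (102.72.0.0 - 102.73.255.255) does not contain 102.74.108.126
Longest matching prefix is /14 -> next hop INET-GW.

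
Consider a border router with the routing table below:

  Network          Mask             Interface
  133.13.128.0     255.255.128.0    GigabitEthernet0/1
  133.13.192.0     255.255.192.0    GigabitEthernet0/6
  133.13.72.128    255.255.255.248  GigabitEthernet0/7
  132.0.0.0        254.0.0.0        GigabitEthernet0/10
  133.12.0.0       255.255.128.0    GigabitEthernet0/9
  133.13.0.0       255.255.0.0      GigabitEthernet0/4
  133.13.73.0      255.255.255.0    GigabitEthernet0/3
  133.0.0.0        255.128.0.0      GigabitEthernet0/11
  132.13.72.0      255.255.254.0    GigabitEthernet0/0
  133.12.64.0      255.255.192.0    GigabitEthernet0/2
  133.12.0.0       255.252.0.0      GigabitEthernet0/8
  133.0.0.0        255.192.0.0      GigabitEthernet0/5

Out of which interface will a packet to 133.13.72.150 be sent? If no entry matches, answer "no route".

Routes whose prefix contains 133.13.72.150:
  132.0.0.0/7 (132.0.0.0 - 133.255.255.255) -> GigabitEthernet0/10
  133.0.0.0/9 (133.0.0.0 - 133.127.255.255) -> GigabitEthernet0/11
  133.0.0.0/10 (133.0.0.0 - 133.63.255.255) -> GigabitEthernet0/5
  133.12.0.0/14 (133.12.0.0 - 133.15.255.255) -> GigabitEthernet0/8
  133.13.0.0/16 (133.13.0.0 - 133.13.255.255) -> GigabitEthernet0/4
More-specific entries that do NOT match:
  133.13.72.128/29 (133.13.72.128 - 133.13.72.135) does not contain 133.13.72.150
  133.13.73.0/24 (133.13.73.0 - 133.13.73.255) does not contain 133.13.72.150
  132.13.72.0/23 (132.13.72.0 - 132.13.73.255) does not contain 133.13.72.150
  133.13.192.0/18 (133.13.192.0 - 133.13.255.255) does not contain 133.13.72.150
  133.12.64.0/18 (133.12.64.0 - 133.12.127.255) does not contain 133.13.72.150
  133.13.128.0/17 (133.13.128.0 - 133.13.255.255) does not contain 133.13.72.150
  133.12.0.0/17 (133.12.0.0 - 133.12.127.255) does not contain 133.13.72.150
Longest matching prefix is /16 -> interface GigabitEthernet0/4.

GigabitEthernet0/4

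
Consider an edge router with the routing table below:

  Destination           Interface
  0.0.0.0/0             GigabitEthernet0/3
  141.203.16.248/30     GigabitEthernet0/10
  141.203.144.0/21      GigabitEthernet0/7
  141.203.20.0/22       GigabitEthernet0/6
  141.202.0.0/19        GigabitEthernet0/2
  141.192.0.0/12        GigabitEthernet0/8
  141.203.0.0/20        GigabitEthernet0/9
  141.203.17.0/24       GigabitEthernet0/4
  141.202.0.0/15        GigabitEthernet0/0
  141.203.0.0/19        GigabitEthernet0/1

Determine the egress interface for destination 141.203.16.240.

GigabitEthernet0/1

Routes whose prefix contains 141.203.16.240:
  0.0.0.0/0 (default, matches everything) -> GigabitEthernet0/3
  141.192.0.0/12 (141.192.0.0 - 141.207.255.255) -> GigabitEthernet0/8
  141.202.0.0/15 (141.202.0.0 - 141.203.255.255) -> GigabitEthernet0/0
  141.203.0.0/19 (141.203.0.0 - 141.203.31.255) -> GigabitEthernet0/1
More-specific entries that do NOT match:
  141.203.16.248/30 (141.203.16.248 - 141.203.16.251) does not contain 141.203.16.240
  141.203.17.0/24 (141.203.17.0 - 141.203.17.255) does not contain 141.203.16.240
  141.203.20.0/22 (141.203.20.0 - 141.203.23.255) does not contain 141.203.16.240
  141.203.144.0/21 (141.203.144.0 - 141.203.151.255) does not contain 141.203.16.240
  141.203.0.0/20 (141.203.0.0 - 141.203.15.255) does not contain 141.203.16.240
Longest matching prefix is /19 -> interface GigabitEthernet0/1.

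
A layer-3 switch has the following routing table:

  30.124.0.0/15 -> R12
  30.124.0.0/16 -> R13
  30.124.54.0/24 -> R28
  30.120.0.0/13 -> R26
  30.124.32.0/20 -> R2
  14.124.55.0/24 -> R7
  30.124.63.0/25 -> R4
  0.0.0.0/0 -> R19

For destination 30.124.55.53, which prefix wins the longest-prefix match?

30.124.0.0/16

Entries matching 30.124.55.53:
  0.0.0.0/0 (default, matches everything)
  30.120.0.0/13 (30.120.0.0 - 30.127.255.255)
  30.124.0.0/15 (30.124.0.0 - 30.125.255.255)
  30.124.0.0/16 (30.124.0.0 - 30.124.255.255)
Most specific is 30.124.0.0/16.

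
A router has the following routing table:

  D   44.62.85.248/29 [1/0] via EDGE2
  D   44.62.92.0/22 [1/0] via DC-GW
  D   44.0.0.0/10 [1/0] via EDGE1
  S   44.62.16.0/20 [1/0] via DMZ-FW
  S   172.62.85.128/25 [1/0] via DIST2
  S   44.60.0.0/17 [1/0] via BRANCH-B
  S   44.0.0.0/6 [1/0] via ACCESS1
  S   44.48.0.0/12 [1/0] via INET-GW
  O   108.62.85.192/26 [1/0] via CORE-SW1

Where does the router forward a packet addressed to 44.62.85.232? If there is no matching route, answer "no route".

INET-GW

Routes whose prefix contains 44.62.85.232:
  44.0.0.0/6 (44.0.0.0 - 47.255.255.255) -> ACCESS1
  44.0.0.0/10 (44.0.0.0 - 44.63.255.255) -> EDGE1
  44.48.0.0/12 (44.48.0.0 - 44.63.255.255) -> INET-GW
More-specific entries that do NOT match:
  44.62.85.248/29 (44.62.85.248 - 44.62.85.255) does not contain 44.62.85.232
  108.62.85.192/26 (108.62.85.192 - 108.62.85.255) does not contain 44.62.85.232
  172.62.85.128/25 (172.62.85.128 - 172.62.85.255) does not contain 44.62.85.232
  44.62.92.0/22 (44.62.92.0 - 44.62.95.255) does not contain 44.62.85.232
  44.62.16.0/20 (44.62.16.0 - 44.62.31.255) does not contain 44.62.85.232
  44.60.0.0/17 (44.60.0.0 - 44.60.127.255) does not contain 44.62.85.232
Longest matching prefix is /12 -> next hop INET-GW.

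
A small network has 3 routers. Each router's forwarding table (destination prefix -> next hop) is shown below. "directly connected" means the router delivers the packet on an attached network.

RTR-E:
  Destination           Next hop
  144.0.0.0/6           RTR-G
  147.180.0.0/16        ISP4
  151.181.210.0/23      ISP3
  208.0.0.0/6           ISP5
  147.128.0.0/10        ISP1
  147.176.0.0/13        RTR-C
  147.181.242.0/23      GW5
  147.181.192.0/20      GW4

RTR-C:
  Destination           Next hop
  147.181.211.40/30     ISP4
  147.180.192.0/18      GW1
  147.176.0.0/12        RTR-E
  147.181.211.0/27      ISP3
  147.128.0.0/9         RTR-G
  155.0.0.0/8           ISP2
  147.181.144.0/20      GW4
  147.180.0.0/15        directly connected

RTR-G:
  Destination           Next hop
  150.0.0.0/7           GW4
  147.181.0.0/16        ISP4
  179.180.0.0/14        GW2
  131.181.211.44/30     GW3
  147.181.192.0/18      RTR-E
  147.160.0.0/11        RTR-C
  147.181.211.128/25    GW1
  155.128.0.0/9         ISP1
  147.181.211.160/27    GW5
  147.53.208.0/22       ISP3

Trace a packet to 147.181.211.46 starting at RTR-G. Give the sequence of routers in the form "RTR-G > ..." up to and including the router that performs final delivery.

RTR-G > RTR-E > RTR-C

At RTR-G: longest match for 147.181.211.46 is 147.181.192.0/18 -> RTR-E
At RTR-E: longest match for 147.181.211.46 is 147.176.0.0/13 -> RTR-C
At RTR-C: longest match for 147.181.211.46 is 147.180.0.0/15 -> directly connected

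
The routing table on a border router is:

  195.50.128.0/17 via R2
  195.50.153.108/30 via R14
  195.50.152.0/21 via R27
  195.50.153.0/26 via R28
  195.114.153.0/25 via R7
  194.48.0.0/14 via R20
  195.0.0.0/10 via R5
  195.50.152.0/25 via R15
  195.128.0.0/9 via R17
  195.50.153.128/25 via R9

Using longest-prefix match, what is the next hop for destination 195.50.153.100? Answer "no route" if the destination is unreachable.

Routes whose prefix contains 195.50.153.100:
  195.0.0.0/10 (195.0.0.0 - 195.63.255.255) -> R5
  195.50.128.0/17 (195.50.128.0 - 195.50.255.255) -> R2
  195.50.152.0/21 (195.50.152.0 - 195.50.159.255) -> R27
More-specific entries that do NOT match:
  195.50.153.108/30 (195.50.153.108 - 195.50.153.111) does not contain 195.50.153.100
  195.50.153.0/26 (195.50.153.0 - 195.50.153.63) does not contain 195.50.153.100
  195.114.153.0/25 (195.114.153.0 - 195.114.153.127) does not contain 195.50.153.100
  195.50.152.0/25 (195.50.152.0 - 195.50.152.127) does not contain 195.50.153.100
  195.50.153.128/25 (195.50.153.128 - 195.50.153.255) does not contain 195.50.153.100
Longest matching prefix is /21 -> next hop R27.

R27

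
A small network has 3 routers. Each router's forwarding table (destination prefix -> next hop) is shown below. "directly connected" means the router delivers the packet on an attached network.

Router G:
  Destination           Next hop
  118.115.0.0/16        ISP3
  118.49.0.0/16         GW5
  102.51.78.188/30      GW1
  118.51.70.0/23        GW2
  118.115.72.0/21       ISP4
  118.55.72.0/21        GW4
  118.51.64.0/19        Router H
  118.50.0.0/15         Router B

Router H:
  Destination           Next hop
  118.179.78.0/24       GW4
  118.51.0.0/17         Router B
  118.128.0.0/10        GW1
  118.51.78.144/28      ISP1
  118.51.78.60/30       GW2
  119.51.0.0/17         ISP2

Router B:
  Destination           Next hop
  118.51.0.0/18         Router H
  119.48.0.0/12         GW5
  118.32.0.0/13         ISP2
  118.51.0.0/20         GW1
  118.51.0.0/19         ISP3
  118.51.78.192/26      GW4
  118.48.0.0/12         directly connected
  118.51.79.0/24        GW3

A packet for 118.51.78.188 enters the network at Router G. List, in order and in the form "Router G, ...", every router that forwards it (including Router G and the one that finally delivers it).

At Router G: longest match for 118.51.78.188 is 118.51.64.0/19 -> Router H
At Router H: longest match for 118.51.78.188 is 118.51.0.0/17 -> Router B
At Router B: longest match for 118.51.78.188 is 118.48.0.0/12 -> directly connected

Router G, Router H, Router B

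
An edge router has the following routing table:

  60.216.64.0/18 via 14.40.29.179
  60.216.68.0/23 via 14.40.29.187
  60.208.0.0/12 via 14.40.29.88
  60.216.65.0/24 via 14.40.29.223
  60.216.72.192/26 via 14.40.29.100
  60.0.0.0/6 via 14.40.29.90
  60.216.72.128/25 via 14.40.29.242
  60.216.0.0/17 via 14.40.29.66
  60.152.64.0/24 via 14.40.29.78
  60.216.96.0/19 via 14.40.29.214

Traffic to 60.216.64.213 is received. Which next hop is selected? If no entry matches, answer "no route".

14.40.29.179

Routes whose prefix contains 60.216.64.213:
  60.0.0.0/6 (60.0.0.0 - 63.255.255.255) -> 14.40.29.90
  60.208.0.0/12 (60.208.0.0 - 60.223.255.255) -> 14.40.29.88
  60.216.0.0/17 (60.216.0.0 - 60.216.127.255) -> 14.40.29.66
  60.216.64.0/18 (60.216.64.0 - 60.216.127.255) -> 14.40.29.179
More-specific entries that do NOT match:
  60.216.72.192/26 (60.216.72.192 - 60.216.72.255) does not contain 60.216.64.213
  60.216.72.128/25 (60.216.72.128 - 60.216.72.255) does not contain 60.216.64.213
  60.216.65.0/24 (60.216.65.0 - 60.216.65.255) does not contain 60.216.64.213
  60.152.64.0/24 (60.152.64.0 - 60.152.64.255) does not contain 60.216.64.213
  60.216.68.0/23 (60.216.68.0 - 60.216.69.255) does not contain 60.216.64.213
  60.216.96.0/19 (60.216.96.0 - 60.216.127.255) does not contain 60.216.64.213
Longest matching prefix is /18 -> next hop 14.40.29.179.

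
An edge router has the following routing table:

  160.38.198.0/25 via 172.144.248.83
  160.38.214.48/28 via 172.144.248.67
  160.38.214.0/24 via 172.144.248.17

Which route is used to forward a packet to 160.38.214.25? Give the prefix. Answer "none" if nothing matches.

Entries matching 160.38.214.25:
  160.38.214.0/24 (160.38.214.0 - 160.38.214.255)
Most specific is 160.38.214.0/24.

160.38.214.0/24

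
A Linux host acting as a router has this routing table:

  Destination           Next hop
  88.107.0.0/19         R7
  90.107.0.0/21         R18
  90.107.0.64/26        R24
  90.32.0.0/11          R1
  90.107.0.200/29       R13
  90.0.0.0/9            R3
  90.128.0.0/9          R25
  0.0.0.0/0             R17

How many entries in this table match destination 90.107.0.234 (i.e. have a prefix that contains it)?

Prefixes containing 90.107.0.234:
  0.0.0.0/0 (default, matches everything)
  90.0.0.0/9 (90.0.0.0 - 90.127.255.255)
  90.107.0.0/21 (90.107.0.0 - 90.107.7.255)
Total matching entries: 3.

3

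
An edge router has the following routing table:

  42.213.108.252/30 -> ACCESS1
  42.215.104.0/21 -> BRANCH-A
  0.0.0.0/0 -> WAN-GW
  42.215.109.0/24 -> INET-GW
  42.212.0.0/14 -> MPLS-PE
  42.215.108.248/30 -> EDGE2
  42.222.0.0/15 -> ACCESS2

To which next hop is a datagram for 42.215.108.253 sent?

Routes whose prefix contains 42.215.108.253:
  0.0.0.0/0 (default, matches everything) -> WAN-GW
  42.212.0.0/14 (42.212.0.0 - 42.215.255.255) -> MPLS-PE
  42.215.104.0/21 (42.215.104.0 - 42.215.111.255) -> BRANCH-A
More-specific entries that do NOT match:
  42.213.108.252/30 (42.213.108.252 - 42.213.108.255) does not contain 42.215.108.253
  42.215.108.248/30 (42.215.108.248 - 42.215.108.251) does not contain 42.215.108.253
  42.215.109.0/24 (42.215.109.0 - 42.215.109.255) does not contain 42.215.108.253
Longest matching prefix is /21 -> next hop BRANCH-A.

BRANCH-A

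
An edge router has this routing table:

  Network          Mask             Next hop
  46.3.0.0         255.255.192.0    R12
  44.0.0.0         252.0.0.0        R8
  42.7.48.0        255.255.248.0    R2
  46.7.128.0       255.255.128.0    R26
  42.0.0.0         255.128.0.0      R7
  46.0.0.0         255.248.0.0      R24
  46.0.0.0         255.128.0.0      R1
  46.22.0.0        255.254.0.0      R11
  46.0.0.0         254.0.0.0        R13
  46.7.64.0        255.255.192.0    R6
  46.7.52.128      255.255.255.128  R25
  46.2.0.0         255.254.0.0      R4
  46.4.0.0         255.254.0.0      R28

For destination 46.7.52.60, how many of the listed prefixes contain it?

4

Prefixes containing 46.7.52.60:
  44.0.0.0/6 (44.0.0.0 - 47.255.255.255)
  46.0.0.0/7 (46.0.0.0 - 47.255.255.255)
  46.0.0.0/9 (46.0.0.0 - 46.127.255.255)
  46.0.0.0/13 (46.0.0.0 - 46.7.255.255)
Total matching entries: 4.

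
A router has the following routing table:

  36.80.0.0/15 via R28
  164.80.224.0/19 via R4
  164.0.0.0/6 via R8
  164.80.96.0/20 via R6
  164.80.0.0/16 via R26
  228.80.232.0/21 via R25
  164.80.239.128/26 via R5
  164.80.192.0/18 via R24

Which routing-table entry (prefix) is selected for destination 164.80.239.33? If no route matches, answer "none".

164.80.224.0/19

Entries matching 164.80.239.33:
  164.0.0.0/6 (164.0.0.0 - 167.255.255.255)
  164.80.0.0/16 (164.80.0.0 - 164.80.255.255)
  164.80.192.0/18 (164.80.192.0 - 164.80.255.255)
  164.80.224.0/19 (164.80.224.0 - 164.80.255.255)
Most specific is 164.80.224.0/19.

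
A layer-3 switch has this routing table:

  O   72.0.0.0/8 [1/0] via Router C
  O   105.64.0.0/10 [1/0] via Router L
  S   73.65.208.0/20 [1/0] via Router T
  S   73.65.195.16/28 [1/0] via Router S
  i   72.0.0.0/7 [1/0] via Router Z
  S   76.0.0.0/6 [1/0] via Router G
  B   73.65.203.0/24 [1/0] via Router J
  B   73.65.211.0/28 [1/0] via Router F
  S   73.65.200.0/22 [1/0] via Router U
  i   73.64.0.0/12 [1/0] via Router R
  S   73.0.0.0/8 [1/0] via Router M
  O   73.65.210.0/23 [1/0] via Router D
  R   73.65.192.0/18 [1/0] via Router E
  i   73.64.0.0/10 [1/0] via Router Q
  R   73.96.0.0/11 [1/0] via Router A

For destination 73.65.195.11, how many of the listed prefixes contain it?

5

Prefixes containing 73.65.195.11:
  72.0.0.0/7 (72.0.0.0 - 73.255.255.255)
  73.0.0.0/8 (73.0.0.0 - 73.255.255.255)
  73.64.0.0/10 (73.64.0.0 - 73.127.255.255)
  73.64.0.0/12 (73.64.0.0 - 73.79.255.255)
  73.65.192.0/18 (73.65.192.0 - 73.65.255.255)
Total matching entries: 5.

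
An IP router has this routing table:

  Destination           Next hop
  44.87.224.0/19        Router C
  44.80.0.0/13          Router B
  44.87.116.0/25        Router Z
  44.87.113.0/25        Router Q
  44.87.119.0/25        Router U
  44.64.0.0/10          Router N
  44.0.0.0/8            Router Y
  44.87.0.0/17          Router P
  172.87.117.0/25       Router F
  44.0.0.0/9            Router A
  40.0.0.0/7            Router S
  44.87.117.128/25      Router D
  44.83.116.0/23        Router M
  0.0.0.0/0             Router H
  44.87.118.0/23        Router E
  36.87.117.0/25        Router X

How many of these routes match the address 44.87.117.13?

6

Prefixes containing 44.87.117.13:
  0.0.0.0/0 (default, matches everything)
  44.0.0.0/8 (44.0.0.0 - 44.255.255.255)
  44.0.0.0/9 (44.0.0.0 - 44.127.255.255)
  44.64.0.0/10 (44.64.0.0 - 44.127.255.255)
  44.80.0.0/13 (44.80.0.0 - 44.87.255.255)
  44.87.0.0/17 (44.87.0.0 - 44.87.127.255)
Total matching entries: 6.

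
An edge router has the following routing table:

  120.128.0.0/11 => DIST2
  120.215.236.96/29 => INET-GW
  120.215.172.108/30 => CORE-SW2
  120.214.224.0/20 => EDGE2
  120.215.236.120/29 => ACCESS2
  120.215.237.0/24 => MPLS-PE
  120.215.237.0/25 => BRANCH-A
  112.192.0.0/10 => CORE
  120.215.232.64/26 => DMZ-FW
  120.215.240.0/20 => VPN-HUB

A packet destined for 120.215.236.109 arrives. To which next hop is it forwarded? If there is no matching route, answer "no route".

no route

No entry's prefix contains 120.215.236.109; there is no default route.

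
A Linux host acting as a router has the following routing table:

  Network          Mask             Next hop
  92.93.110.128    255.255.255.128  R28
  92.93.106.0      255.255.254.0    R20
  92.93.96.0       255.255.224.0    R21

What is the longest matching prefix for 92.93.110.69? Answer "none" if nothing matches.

92.93.96.0/19

Entries matching 92.93.110.69:
  92.93.96.0/19 (92.93.96.0 - 92.93.127.255)
Most specific is 92.93.96.0/19.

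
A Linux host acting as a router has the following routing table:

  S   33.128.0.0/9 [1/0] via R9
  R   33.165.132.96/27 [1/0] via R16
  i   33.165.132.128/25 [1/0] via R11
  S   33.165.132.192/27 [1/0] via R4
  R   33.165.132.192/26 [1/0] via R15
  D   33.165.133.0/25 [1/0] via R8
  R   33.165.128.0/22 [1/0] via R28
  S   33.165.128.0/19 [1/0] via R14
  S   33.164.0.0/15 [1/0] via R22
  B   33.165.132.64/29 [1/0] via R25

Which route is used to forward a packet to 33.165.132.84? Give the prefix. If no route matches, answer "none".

Entries matching 33.165.132.84:
  33.128.0.0/9 (33.128.0.0 - 33.255.255.255)
  33.164.0.0/15 (33.164.0.0 - 33.165.255.255)
  33.165.128.0/19 (33.165.128.0 - 33.165.159.255)
Most specific is 33.165.128.0/19.

33.165.128.0/19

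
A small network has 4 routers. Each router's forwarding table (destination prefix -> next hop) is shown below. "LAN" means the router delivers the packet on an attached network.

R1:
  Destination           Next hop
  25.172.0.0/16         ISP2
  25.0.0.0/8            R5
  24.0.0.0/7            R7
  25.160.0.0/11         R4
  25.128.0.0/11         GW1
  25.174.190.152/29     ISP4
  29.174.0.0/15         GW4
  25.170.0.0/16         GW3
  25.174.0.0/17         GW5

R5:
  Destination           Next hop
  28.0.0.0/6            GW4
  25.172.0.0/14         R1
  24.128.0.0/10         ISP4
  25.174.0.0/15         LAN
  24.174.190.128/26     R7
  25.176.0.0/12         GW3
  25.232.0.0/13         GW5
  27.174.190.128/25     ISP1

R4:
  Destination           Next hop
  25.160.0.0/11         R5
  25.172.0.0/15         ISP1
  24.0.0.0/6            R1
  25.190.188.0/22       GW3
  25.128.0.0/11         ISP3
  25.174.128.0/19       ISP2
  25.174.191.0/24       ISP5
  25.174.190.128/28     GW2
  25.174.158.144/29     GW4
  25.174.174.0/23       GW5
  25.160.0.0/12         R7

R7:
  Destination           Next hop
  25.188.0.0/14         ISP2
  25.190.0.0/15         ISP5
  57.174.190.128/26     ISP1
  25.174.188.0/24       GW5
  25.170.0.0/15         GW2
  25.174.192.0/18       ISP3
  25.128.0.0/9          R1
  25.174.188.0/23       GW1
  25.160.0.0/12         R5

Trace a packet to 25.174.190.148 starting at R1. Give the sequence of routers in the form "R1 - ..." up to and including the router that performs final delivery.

R1 - R4 - R7 - R5

At R1: longest match for 25.174.190.148 is 25.160.0.0/11 -> R4
At R4: longest match for 25.174.190.148 is 25.160.0.0/12 -> R7
At R7: longest match for 25.174.190.148 is 25.160.0.0/12 -> R5
At R5: longest match for 25.174.190.148 is 25.174.0.0/15 -> LAN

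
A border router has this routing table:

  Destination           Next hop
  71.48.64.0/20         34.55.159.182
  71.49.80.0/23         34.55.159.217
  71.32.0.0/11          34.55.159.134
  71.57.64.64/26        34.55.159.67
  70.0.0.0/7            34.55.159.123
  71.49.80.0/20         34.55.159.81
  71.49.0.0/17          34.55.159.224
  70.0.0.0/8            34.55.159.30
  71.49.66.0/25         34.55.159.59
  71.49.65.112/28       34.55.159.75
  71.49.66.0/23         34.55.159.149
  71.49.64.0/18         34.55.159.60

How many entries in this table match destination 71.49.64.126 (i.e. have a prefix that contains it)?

4

Prefixes containing 71.49.64.126:
  70.0.0.0/7 (70.0.0.0 - 71.255.255.255)
  71.32.0.0/11 (71.32.0.0 - 71.63.255.255)
  71.49.0.0/17 (71.49.0.0 - 71.49.127.255)
  71.49.64.0/18 (71.49.64.0 - 71.49.127.255)
Total matching entries: 4.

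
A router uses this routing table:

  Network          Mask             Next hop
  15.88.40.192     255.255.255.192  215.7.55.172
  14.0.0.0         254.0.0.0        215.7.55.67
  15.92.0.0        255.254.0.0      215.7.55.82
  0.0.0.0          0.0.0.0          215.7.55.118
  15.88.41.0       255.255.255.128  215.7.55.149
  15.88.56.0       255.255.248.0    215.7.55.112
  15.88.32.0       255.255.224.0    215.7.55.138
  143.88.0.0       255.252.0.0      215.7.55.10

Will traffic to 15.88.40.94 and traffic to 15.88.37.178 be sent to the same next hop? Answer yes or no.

yes

15.88.40.94: longest match 15.88.32.0/19 -> 215.7.55.138
15.88.37.178: longest match 15.88.32.0/19 -> 215.7.55.138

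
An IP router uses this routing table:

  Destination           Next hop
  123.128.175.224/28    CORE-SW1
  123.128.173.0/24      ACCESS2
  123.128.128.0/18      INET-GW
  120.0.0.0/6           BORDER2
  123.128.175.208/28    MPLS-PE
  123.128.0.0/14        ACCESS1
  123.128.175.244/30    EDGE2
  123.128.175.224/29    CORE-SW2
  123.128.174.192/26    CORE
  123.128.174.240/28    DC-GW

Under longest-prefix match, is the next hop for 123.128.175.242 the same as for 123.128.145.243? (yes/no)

yes

123.128.175.242: longest match 123.128.128.0/18 -> INET-GW
123.128.145.243: longest match 123.128.128.0/18 -> INET-GW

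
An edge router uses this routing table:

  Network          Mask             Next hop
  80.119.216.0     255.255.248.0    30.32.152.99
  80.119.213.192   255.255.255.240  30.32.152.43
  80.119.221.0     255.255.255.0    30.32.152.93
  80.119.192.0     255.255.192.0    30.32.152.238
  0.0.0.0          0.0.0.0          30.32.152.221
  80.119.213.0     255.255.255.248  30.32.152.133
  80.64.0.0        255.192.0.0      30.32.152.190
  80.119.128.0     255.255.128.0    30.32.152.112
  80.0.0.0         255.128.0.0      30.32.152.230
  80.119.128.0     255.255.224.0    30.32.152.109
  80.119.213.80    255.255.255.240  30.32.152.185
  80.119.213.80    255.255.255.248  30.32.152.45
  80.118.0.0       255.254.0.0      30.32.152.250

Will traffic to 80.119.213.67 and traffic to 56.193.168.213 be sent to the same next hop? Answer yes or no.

80.119.213.67: longest match 80.119.192.0/18 -> 30.32.152.238
56.193.168.213: longest match 0.0.0.0/0 -> 30.32.152.221

no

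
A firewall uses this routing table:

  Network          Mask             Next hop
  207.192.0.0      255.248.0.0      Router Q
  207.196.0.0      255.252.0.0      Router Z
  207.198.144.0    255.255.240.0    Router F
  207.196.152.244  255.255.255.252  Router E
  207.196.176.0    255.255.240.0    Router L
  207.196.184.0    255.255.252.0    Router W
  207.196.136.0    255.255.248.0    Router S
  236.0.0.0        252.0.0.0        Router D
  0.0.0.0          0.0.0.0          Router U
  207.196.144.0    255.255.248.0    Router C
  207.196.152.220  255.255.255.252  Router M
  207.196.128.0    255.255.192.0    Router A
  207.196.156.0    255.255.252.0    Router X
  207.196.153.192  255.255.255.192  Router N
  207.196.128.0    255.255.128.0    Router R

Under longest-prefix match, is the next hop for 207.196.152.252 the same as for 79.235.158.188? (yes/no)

207.196.152.252: longest match 207.196.128.0/18 -> Router A
79.235.158.188: longest match 0.0.0.0/0 -> Router U

no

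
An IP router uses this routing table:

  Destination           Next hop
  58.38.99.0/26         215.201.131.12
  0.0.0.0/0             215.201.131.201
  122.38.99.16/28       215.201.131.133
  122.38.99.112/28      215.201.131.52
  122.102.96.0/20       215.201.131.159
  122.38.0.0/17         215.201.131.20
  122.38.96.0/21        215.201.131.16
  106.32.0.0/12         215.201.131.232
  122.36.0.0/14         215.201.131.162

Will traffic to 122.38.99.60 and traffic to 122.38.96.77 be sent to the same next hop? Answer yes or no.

yes

122.38.99.60: longest match 122.38.96.0/21 -> 215.201.131.16
122.38.96.77: longest match 122.38.96.0/21 -> 215.201.131.16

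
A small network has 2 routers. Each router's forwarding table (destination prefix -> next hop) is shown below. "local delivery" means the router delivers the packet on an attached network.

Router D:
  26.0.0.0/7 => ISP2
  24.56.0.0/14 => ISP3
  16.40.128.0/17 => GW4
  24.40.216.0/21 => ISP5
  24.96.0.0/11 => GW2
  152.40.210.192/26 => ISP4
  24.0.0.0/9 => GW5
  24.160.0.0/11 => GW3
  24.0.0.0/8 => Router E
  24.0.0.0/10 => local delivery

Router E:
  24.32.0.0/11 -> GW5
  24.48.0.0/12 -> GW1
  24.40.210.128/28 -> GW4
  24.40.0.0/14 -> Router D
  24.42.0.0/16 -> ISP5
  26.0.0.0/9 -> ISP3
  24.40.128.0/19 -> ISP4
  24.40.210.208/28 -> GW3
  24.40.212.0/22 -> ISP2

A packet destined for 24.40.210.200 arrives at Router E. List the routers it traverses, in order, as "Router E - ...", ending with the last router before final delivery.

Router E - Router D

At Router E: longest match for 24.40.210.200 is 24.40.0.0/14 -> Router D
At Router D: longest match for 24.40.210.200 is 24.0.0.0/10 -> local delivery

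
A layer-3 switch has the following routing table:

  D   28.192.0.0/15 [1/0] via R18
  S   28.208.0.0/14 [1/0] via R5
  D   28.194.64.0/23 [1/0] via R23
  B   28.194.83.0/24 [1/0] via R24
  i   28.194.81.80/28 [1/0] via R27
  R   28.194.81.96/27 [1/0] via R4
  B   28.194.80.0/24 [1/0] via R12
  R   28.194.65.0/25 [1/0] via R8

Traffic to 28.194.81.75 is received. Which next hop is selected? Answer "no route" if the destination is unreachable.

no route

No entry's prefix contains 28.194.81.75; there is no default route.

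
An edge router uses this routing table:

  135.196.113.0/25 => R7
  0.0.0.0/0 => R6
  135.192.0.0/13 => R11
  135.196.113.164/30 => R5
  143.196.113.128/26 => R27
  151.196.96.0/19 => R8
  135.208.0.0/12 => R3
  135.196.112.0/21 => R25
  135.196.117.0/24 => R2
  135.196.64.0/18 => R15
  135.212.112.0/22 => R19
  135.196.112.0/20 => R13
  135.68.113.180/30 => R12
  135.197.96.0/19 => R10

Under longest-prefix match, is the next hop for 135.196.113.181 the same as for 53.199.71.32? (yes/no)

no

135.196.113.181: longest match 135.196.112.0/21 -> R25
53.199.71.32: longest match 0.0.0.0/0 -> R6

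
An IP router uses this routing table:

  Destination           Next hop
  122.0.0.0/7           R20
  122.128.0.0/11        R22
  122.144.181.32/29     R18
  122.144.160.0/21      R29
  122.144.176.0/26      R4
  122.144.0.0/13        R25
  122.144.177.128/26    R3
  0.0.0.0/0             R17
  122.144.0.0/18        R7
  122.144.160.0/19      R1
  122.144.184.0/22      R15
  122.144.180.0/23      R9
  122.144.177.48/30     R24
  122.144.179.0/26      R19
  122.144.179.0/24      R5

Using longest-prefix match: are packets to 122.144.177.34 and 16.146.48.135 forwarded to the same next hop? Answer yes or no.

no

122.144.177.34: longest match 122.144.160.0/19 -> R1
16.146.48.135: longest match 0.0.0.0/0 -> R17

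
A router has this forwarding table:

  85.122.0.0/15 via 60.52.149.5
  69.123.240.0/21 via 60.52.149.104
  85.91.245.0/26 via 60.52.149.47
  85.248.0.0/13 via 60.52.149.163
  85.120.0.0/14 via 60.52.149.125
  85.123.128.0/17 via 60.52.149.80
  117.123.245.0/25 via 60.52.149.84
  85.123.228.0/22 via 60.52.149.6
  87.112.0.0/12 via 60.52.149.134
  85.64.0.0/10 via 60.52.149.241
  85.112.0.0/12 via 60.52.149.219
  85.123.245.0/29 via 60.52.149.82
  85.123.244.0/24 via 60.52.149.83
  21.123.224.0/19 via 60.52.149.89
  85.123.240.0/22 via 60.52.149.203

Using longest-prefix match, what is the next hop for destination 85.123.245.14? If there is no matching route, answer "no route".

60.52.149.80

Routes whose prefix contains 85.123.245.14:
  85.64.0.0/10 (85.64.0.0 - 85.127.255.255) -> 60.52.149.241
  85.112.0.0/12 (85.112.0.0 - 85.127.255.255) -> 60.52.149.219
  85.120.0.0/14 (85.120.0.0 - 85.123.255.255) -> 60.52.149.125
  85.122.0.0/15 (85.122.0.0 - 85.123.255.255) -> 60.52.149.5
  85.123.128.0/17 (85.123.128.0 - 85.123.255.255) -> 60.52.149.80
More-specific entries that do NOT match:
  85.123.245.0/29 (85.123.245.0 - 85.123.245.7) does not contain 85.123.245.14
  85.91.245.0/26 (85.91.245.0 - 85.91.245.63) does not contain 85.123.245.14
  117.123.245.0/25 (117.123.245.0 - 117.123.245.127) does not contain 85.123.245.14
  85.123.244.0/24 (85.123.244.0 - 85.123.244.255) does not contain 85.123.245.14
  85.123.228.0/22 (85.123.228.0 - 85.123.231.255) does not contain 85.123.245.14
  85.123.240.0/22 (85.123.240.0 - 85.123.243.255) does not contain 85.123.245.14
  69.123.240.0/21 (69.123.240.0 - 69.123.247.255) does not contain 85.123.245.14
  21.123.224.0/19 (21.123.224.0 - 21.123.255.255) does not contain 85.123.245.14
Longest matching prefix is /17 -> next hop 60.52.149.80.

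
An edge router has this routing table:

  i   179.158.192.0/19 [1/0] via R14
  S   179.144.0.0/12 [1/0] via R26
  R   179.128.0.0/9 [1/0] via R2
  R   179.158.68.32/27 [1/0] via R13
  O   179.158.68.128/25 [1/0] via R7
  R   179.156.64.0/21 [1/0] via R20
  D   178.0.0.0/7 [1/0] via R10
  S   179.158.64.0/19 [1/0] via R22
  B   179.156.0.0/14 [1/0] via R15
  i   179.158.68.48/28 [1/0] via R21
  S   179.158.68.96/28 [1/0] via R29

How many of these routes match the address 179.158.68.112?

Prefixes containing 179.158.68.112:
  178.0.0.0/7 (178.0.0.0 - 179.255.255.255)
  179.128.0.0/9 (179.128.0.0 - 179.255.255.255)
  179.144.0.0/12 (179.144.0.0 - 179.159.255.255)
  179.156.0.0/14 (179.156.0.0 - 179.159.255.255)
  179.158.64.0/19 (179.158.64.0 - 179.158.95.255)
Total matching entries: 5.

5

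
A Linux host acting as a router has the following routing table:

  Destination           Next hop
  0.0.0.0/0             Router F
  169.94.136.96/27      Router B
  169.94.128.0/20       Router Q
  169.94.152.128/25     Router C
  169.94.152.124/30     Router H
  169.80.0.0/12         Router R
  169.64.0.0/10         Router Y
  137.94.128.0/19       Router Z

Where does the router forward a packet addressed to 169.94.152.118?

Routes whose prefix contains 169.94.152.118:
  0.0.0.0/0 (default, matches everything) -> Router F
  169.64.0.0/10 (169.64.0.0 - 169.127.255.255) -> Router Y
  169.80.0.0/12 (169.80.0.0 - 169.95.255.255) -> Router R
More-specific entries that do NOT match:
  169.94.152.124/30 (169.94.152.124 - 169.94.152.127) does not contain 169.94.152.118
  169.94.136.96/27 (169.94.136.96 - 169.94.136.127) does not contain 169.94.152.118
  169.94.152.128/25 (169.94.152.128 - 169.94.152.255) does not contain 169.94.152.118
  169.94.128.0/20 (169.94.128.0 - 169.94.143.255) does not contain 169.94.152.118
  137.94.128.0/19 (137.94.128.0 - 137.94.159.255) does not contain 169.94.152.118
Longest matching prefix is /12 -> next hop Router R.

Router R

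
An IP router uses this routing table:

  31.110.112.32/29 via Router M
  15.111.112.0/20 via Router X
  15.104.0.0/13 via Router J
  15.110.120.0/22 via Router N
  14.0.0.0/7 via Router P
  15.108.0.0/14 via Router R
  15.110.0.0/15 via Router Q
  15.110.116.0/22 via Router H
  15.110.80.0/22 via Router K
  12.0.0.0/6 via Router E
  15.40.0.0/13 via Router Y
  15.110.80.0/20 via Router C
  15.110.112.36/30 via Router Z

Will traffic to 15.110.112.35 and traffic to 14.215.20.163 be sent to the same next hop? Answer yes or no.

15.110.112.35: longest match 15.110.0.0/15 -> Router Q
14.215.20.163: longest match 14.0.0.0/7 -> Router P

no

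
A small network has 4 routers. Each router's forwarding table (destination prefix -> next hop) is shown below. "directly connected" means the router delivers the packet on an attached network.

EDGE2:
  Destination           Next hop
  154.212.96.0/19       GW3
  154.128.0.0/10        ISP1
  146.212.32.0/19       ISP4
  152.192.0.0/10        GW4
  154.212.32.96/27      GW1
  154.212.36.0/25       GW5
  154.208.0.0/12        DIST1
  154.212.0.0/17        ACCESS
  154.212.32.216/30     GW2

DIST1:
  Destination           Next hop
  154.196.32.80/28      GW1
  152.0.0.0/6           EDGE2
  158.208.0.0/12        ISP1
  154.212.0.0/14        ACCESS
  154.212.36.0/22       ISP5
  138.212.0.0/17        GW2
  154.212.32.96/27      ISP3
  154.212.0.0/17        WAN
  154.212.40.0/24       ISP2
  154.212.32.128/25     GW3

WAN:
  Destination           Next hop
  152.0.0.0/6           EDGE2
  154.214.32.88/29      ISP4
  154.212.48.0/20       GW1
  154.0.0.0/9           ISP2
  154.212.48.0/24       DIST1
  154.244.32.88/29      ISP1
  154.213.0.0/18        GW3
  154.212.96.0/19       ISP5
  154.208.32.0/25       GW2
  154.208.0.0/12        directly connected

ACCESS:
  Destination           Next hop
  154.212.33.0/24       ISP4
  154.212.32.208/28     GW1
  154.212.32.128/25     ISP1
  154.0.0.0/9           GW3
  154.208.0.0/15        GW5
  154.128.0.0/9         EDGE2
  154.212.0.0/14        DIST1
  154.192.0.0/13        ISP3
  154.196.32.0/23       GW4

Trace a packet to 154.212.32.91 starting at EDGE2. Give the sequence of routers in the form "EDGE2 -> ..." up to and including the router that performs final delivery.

At EDGE2: longest match for 154.212.32.91 is 154.212.0.0/17 -> ACCESS
At ACCESS: longest match for 154.212.32.91 is 154.212.0.0/14 -> DIST1
At DIST1: longest match for 154.212.32.91 is 154.212.0.0/17 -> WAN
At WAN: longest match for 154.212.32.91 is 154.208.0.0/12 -> directly connected

EDGE2 -> ACCESS -> DIST1 -> WAN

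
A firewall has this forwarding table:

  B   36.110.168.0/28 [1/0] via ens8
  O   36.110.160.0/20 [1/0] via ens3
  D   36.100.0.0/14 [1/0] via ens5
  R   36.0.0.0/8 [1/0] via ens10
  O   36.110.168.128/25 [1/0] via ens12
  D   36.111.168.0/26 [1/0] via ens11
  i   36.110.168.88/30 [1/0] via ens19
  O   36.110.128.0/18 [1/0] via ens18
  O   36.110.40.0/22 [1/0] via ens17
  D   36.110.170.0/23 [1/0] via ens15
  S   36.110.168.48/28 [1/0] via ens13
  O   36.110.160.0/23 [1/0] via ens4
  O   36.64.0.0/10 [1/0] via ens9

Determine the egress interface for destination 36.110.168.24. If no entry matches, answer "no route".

ens3

Routes whose prefix contains 36.110.168.24:
  36.0.0.0/8 (36.0.0.0 - 36.255.255.255) -> ens10
  36.64.0.0/10 (36.64.0.0 - 36.127.255.255) -> ens9
  36.110.128.0/18 (36.110.128.0 - 36.110.191.255) -> ens18
  36.110.160.0/20 (36.110.160.0 - 36.110.175.255) -> ens3
More-specific entries that do NOT match:
  36.110.168.88/30 (36.110.168.88 - 36.110.168.91) does not contain 36.110.168.24
  36.110.168.0/28 (36.110.168.0 - 36.110.168.15) does not contain 36.110.168.24
  36.110.168.48/28 (36.110.168.48 - 36.110.168.63) does not contain 36.110.168.24
  36.111.168.0/26 (36.111.168.0 - 36.111.168.63) does not contain 36.110.168.24
  36.110.168.128/25 (36.110.168.128 - 36.110.168.255) does not contain 36.110.168.24
  36.110.170.0/23 (36.110.170.0 - 36.110.171.255) does not contain 36.110.168.24
  36.110.160.0/23 (36.110.160.0 - 36.110.161.255) does not contain 36.110.168.24
  36.110.40.0/22 (36.110.40.0 - 36.110.43.255) does not contain 36.110.168.24
Longest matching prefix is /20 -> interface ens3.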